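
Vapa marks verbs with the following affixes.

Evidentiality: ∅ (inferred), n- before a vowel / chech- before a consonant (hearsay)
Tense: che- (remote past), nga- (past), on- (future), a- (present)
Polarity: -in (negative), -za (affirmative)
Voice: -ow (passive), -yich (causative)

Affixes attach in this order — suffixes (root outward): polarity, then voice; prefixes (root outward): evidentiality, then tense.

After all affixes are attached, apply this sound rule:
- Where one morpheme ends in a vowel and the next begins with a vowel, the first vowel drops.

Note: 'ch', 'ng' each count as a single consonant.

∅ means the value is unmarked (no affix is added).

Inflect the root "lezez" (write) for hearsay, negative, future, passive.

onchechlezezinow

Attach polarity negative -in → lezezin.
Attach evidentiality hearsay chech- (before consonant 'l') → chechlezezin.
Attach voice passive -ow → chechlezezinow.
Attach tense future on- → onchechlezezinow.
Vowel deletion: no change.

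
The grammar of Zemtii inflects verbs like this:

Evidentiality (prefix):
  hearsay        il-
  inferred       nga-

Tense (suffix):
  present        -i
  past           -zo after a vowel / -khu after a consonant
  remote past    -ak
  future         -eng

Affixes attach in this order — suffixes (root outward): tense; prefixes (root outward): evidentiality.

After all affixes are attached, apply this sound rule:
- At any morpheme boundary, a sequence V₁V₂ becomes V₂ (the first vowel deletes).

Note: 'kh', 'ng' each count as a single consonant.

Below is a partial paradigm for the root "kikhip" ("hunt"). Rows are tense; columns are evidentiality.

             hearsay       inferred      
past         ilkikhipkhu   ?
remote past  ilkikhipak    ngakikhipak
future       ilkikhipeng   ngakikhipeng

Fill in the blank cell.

Attach tense past -khu (after consonant 'p') → kikhipkhu.
Attach evidentiality inferred nga- → ngakikhipkhu.
Vowel deletion: no change.

ngakikhipkhu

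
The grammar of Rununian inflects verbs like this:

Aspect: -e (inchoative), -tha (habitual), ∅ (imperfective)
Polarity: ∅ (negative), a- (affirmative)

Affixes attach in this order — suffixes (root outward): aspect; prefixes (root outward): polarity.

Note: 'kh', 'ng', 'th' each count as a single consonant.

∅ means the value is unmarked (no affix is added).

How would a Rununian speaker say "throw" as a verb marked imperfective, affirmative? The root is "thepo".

aspect = imperfective: zero marking, form stays thepo.
Attach polarity affirmative a- → athepo.

athepo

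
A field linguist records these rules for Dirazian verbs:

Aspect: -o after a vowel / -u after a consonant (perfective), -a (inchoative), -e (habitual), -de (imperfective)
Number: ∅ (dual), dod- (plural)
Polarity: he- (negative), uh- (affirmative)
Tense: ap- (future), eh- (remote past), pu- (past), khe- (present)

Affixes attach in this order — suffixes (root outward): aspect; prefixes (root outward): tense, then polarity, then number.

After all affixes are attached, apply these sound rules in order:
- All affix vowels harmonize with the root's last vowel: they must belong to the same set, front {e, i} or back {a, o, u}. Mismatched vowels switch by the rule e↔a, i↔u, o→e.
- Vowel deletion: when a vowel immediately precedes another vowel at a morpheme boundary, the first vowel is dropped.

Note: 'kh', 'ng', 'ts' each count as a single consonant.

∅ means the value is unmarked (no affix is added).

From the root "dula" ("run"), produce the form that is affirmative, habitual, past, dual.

uhpudula

Attach tense past pu- → pudula.
Attach polarity affirmative uh- → uhpudula.
Attach aspect habitual -e → uhpudulae.
number = dual: zero marking, form stays uhpudulae.
Apply vowel harmony: uhpudulae → uhpudulaa.
Apply vowel deletion: uhpudulaa → uhpudula.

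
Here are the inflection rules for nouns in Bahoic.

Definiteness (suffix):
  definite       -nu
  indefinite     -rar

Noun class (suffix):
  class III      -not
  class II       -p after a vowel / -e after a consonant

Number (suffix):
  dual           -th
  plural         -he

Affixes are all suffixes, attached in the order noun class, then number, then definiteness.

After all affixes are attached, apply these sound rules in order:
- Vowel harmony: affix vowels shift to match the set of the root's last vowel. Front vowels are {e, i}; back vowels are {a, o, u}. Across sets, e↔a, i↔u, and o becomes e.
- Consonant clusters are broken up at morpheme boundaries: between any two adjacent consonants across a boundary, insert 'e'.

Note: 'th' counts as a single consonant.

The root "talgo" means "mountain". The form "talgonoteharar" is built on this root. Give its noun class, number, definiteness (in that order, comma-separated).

class III, plural, indefinite

Segment: talgo-not-he-rar.
noun class: -not → class III.
number: -he → plural.
definiteness: -rar → indefinite.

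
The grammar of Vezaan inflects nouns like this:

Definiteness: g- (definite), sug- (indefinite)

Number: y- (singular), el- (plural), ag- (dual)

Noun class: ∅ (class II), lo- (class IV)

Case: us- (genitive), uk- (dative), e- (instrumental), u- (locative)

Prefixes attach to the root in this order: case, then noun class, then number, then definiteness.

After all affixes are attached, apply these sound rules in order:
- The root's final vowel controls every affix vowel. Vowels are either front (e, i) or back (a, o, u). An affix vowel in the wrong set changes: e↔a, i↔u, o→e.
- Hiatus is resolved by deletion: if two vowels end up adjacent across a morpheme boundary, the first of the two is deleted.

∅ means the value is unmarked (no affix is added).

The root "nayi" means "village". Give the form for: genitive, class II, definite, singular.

Attach case genitive us- → usnayi.
noun class = class II: zero marking, form stays usnayi.
Attach number singular y- → yusnayi.
Attach definiteness definite g- → gyusnayi.
Apply vowel harmony: gyusnayi → gyisnayi.
Vowel deletion: no change.

gyisnayi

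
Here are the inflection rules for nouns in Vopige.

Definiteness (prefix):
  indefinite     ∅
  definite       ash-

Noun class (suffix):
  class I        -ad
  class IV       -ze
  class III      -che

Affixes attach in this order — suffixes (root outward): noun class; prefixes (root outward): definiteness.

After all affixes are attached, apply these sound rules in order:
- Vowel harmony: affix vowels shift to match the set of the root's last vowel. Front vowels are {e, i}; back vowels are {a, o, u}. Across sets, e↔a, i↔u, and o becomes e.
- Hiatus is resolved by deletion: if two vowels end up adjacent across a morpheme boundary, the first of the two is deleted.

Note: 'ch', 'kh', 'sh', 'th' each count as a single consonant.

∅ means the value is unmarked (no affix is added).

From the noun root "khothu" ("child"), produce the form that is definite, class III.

ashkhothucha

Attach definiteness definite ash- → ashkhothu.
Attach noun class class III -che → ashkhothuche.
Apply vowel harmony: ashkhothuche → ashkhothucha.
Vowel deletion: no change.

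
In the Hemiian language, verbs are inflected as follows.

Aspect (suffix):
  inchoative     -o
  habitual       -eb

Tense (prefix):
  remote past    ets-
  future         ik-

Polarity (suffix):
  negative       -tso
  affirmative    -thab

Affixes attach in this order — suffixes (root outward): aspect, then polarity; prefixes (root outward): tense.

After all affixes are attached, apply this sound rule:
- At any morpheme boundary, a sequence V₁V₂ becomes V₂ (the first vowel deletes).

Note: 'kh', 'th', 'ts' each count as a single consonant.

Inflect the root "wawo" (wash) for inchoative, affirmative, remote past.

Attach aspect inchoative -o → wawoo.
Attach tense remote past ets- → etswawoo.
Attach polarity affirmative -thab → etswawoothab.
Apply vowel deletion: etswawoothab → etswawothab.

etswawothab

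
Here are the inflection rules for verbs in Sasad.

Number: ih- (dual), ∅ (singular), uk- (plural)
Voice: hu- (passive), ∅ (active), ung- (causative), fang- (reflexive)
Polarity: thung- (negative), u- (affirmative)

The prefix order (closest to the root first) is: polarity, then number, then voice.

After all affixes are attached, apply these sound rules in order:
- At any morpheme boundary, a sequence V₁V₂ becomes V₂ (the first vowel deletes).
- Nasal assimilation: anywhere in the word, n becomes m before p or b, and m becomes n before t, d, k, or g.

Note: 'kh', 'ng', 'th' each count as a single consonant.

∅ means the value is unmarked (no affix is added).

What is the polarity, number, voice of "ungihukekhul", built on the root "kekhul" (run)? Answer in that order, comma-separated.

Segment: ung-ih-u-kekhul.
polarity: u- → affirmative.
number: ih- → dual.
voice: ung- → causative.

affirmative, dual, causative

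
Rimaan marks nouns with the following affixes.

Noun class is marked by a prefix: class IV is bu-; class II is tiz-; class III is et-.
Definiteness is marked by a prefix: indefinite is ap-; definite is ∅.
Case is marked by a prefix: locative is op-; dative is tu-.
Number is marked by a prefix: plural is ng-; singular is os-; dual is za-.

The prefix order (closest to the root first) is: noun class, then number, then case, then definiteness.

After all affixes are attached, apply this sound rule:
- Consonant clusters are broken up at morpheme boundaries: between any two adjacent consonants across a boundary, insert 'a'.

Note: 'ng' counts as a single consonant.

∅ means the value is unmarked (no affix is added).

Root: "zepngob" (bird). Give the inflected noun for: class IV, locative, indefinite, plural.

apopangabuzepngob

Attach noun class class IV bu- → buzepngob.
Attach number plural ng- → ngbuzepngob.
Attach case locative op- → opngbuzepngob.
Attach definiteness indefinite ap- → apopngbuzepngob.
Apply epenthesis: apopngbuzepngob → apopangabuzepngob.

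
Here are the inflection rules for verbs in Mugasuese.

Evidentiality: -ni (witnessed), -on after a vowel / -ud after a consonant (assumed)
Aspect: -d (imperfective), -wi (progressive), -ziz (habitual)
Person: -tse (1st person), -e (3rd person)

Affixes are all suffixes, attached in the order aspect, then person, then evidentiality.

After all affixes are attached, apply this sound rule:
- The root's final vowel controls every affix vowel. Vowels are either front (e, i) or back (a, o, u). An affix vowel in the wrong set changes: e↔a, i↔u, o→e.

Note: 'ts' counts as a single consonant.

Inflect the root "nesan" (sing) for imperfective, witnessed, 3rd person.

Attach aspect imperfective -d → nesand.
Attach person 3rd person -e → nesande.
Attach evidentiality witnessed -ni → nesandeni.
Apply vowel harmony: nesandeni → nesandanu.

nesandanu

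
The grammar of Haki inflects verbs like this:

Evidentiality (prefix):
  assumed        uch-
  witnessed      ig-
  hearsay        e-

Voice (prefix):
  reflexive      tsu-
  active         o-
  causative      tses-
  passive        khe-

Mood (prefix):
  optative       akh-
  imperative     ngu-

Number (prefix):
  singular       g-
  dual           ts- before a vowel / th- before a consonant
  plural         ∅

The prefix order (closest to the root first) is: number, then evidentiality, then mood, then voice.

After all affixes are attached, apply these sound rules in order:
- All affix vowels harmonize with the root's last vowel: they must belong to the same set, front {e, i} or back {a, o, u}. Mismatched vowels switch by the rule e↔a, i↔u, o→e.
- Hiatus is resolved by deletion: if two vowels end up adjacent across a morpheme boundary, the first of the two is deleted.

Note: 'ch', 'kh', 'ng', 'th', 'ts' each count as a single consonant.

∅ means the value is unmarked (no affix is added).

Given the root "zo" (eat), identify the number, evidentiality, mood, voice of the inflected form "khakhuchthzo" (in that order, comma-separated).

dual, assumed, optative, passive

Segment: khe-akh-uch-th-zo.
number: ts/th- → dual.
evidentiality: uch- → assumed.
mood: akh- → optative.
voice: khe- → passive.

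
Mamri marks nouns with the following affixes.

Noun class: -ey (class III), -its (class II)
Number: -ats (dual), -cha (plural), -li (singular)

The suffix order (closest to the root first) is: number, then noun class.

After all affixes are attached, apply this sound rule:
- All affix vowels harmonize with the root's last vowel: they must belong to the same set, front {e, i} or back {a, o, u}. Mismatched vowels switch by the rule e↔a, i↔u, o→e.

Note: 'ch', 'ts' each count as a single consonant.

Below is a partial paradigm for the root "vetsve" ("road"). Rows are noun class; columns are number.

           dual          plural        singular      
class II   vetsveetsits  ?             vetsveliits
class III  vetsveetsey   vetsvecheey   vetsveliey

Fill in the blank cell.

Attach number plural -cha → vetsvecha.
Attach noun class class II -its → vetsvechaits.
Apply vowel harmony: vetsvechaits → vetsvecheits.

vetsvecheits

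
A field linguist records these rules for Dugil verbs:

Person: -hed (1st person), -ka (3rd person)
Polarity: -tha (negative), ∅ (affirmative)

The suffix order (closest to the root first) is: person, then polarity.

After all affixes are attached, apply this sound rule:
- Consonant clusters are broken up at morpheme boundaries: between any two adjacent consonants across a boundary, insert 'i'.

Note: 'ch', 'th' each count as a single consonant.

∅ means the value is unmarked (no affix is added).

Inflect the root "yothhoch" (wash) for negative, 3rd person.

yothhochikatha

Attach person 3rd person -ka → yothhochka.
Attach polarity negative -tha → yothhochkatha.
Apply epenthesis: yothhochkatha → yothhochikatha.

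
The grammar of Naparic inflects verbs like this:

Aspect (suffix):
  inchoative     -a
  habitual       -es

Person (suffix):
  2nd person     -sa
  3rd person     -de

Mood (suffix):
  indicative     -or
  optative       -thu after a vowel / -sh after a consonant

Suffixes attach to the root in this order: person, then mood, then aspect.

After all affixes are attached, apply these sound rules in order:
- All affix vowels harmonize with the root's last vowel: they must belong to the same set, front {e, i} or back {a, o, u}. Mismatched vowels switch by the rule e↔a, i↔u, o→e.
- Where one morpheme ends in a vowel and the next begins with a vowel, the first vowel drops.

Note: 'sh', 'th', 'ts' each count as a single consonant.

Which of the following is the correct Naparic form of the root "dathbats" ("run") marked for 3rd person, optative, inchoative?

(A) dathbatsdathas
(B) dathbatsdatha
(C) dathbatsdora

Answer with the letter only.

B

Attach person 3rd person -de → dathbatsde.
Attach mood optative -thu (after vowel 'e') → dathbatsdethu.
Attach aspect inchoative -a → dathbatsdethua.
Apply vowel harmony: dathbatsdethua → dathbatsdathua.
Apply vowel deletion: dathbatsdathua → dathbatsdatha.
So the correct form is dathbatsdatha, option (B).
(A) dathbatsdathas is wrong: it uses habitual instead of inchoative for aspect.
(C) dathbatsdora is wrong: it uses indicative instead of optative for mood.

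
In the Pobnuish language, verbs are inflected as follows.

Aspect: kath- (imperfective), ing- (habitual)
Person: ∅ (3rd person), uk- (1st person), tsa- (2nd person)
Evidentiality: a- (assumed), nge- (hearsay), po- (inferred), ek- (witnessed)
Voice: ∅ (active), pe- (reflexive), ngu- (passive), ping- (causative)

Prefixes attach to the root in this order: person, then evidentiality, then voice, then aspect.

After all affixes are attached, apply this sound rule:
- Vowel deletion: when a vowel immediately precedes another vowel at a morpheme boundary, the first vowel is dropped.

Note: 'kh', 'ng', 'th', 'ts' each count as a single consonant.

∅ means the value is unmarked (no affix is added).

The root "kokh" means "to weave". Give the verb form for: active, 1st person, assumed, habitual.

Attach person 1st person uk- → ukkokh.
Attach evidentiality assumed a- → aukkokh.
voice = active: zero marking, form stays aukkokh.
Attach aspect habitual ing- → ingaukkokh.
Apply vowel deletion: ingaukkokh → ingukkokh.

ingukkokh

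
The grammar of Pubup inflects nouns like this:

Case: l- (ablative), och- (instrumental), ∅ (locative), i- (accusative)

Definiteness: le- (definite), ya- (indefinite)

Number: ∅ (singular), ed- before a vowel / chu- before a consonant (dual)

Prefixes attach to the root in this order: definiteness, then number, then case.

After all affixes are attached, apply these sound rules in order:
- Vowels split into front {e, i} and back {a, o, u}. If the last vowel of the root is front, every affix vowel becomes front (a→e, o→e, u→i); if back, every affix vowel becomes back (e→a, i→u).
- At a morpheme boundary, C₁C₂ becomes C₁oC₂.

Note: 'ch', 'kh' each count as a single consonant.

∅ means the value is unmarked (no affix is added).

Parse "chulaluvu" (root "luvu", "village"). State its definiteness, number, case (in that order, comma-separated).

definite, dual, locative

Segment: chu-le-luvu.
definiteness: le- → definite.
number: ed/chu- → dual.
case: ∅ → locative.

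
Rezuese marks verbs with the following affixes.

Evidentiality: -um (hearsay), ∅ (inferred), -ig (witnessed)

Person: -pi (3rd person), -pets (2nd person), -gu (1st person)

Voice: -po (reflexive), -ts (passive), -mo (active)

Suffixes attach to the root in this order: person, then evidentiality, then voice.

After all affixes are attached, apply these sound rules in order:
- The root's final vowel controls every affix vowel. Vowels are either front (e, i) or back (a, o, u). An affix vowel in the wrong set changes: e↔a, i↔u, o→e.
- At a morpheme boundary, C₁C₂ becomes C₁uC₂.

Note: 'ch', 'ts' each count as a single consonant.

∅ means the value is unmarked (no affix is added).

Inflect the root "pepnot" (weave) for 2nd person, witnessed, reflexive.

Attach person 2nd person -pets → pepnotpets.
Attach evidentiality witnessed -ig → pepnotpetsig.
Attach voice reflexive -po → pepnotpetsigpo.
Apply vowel harmony: pepnotpetsigpo → pepnotpatsugpo.
Apply epenthesis: pepnotpatsugpo → pepnotupatsugupo.

pepnotupatsugupo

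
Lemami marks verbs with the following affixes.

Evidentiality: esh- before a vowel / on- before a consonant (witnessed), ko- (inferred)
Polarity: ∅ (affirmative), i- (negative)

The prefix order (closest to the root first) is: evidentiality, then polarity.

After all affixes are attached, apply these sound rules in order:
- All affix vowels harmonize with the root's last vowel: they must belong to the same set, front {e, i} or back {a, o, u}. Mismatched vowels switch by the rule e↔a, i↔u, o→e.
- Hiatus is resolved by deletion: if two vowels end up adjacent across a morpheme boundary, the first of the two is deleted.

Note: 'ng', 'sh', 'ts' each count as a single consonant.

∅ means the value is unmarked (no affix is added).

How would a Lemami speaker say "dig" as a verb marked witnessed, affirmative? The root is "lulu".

onlulu

Attach evidentiality witnessed on- (before consonant 'l') → onlulu.
polarity = affirmative: zero marking, form stays onlulu.
Vowel harmony: no change.
Vowel deletion: no change.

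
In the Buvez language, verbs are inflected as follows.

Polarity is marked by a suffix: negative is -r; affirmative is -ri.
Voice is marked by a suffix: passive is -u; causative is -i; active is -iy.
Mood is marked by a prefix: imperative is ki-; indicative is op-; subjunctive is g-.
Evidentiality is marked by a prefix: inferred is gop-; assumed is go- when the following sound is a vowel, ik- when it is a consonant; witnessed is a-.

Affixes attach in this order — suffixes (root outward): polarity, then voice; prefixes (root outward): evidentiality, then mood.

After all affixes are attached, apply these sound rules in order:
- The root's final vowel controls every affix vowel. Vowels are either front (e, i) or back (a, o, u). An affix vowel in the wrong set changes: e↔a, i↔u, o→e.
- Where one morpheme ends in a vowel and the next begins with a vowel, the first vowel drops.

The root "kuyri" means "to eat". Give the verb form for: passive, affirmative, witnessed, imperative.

Attach evidentiality witnessed a- → akuyri.
Attach polarity affirmative -ri → akuyriri.
Attach voice passive -u → akuyririu.
Attach mood imperative ki- → kiakuyririu.
Apply vowel harmony: kiakuyririu → kiekuyririi.
Apply vowel deletion: kiekuyririi → kekuyriri.

kekuyriri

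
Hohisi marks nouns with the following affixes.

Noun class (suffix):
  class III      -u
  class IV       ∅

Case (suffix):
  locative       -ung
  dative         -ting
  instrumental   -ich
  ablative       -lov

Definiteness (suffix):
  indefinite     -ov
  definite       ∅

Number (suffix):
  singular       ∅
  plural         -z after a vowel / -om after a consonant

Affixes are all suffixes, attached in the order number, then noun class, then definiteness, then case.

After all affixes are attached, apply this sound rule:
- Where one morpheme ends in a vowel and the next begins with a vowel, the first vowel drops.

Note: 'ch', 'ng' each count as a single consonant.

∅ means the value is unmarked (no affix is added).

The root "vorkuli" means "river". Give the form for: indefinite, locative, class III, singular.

vorkulovung

number = singular: zero marking, form stays vorkuli.
Attach noun class class III -u → vorkuliu.
Attach definiteness indefinite -ov → vorkuliuov.
Attach case locative -ung → vorkuliuovung.
Apply vowel deletion: vorkuliuovung → vorkulovung.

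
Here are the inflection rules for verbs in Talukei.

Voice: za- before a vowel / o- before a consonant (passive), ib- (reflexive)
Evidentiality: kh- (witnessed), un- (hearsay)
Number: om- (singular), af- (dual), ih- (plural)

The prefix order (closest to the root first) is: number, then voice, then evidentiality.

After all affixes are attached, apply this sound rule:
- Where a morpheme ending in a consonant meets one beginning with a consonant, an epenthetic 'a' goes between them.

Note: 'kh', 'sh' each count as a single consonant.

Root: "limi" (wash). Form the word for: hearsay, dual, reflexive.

unibafalimi

Attach number dual af- → aflimi.
Attach voice reflexive ib- → ibaflimi.
Attach evidentiality hearsay un- → unibaflimi.
Apply epenthesis: unibaflimi → unibafalimi.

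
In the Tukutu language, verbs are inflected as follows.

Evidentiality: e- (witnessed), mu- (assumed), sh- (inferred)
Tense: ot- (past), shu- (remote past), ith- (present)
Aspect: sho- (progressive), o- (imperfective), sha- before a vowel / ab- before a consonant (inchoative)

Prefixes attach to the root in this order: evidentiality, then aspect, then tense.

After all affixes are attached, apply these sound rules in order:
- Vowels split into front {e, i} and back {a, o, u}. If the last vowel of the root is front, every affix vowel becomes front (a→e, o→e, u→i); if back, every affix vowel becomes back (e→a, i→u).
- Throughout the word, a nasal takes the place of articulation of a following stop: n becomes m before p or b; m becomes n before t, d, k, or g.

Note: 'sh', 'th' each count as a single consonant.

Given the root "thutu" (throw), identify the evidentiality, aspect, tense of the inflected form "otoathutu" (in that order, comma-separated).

witnessed, imperfective, past

Segment: ot-o-e-thutu.
evidentiality: e- → witnessed.
aspect: o- → imperfective.
tense: ot- → past.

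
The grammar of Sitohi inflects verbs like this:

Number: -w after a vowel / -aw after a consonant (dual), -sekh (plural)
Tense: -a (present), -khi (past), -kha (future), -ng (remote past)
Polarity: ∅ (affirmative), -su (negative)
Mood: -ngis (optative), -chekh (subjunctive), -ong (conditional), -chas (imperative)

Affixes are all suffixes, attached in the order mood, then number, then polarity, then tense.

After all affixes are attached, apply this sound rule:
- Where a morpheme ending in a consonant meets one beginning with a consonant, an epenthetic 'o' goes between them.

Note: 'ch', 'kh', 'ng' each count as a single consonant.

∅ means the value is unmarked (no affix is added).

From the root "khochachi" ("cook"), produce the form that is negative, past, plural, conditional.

khochachiongosekhosukhi

Attach mood conditional -ong → khochachiong.
Attach number plural -sekh → khochachiongsekh.
Attach polarity negative -su → khochachiongsekhsu.
Attach tense past -khi → khochachiongsekhsukhi.
Apply epenthesis: khochachiongsekhsukhi → khochachiongosekhosukhi.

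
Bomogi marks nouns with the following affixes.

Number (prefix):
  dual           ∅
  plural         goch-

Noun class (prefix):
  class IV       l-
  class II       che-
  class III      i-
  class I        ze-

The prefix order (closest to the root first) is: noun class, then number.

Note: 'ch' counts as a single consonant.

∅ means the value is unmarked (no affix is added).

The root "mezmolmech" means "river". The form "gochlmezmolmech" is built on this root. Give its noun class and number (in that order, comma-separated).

Segment: goch-l-mezmolmech.
noun class: l- → class IV.
number: goch- → plural.

class IV, plural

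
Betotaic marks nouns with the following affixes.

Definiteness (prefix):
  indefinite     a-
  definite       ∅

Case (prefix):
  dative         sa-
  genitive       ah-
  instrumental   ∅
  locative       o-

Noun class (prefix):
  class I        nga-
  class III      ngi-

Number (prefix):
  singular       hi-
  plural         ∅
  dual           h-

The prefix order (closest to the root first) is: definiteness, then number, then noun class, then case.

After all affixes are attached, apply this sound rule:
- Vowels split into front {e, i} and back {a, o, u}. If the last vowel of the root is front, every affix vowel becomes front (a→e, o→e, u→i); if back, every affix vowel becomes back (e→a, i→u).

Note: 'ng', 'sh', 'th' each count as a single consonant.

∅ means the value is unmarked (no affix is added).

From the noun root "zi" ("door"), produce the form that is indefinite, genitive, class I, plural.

Attach definiteness indefinite a- → azi.
number = plural: zero marking, form stays azi.
Attach noun class class I nga- → ngaazi.
Attach case genitive ah- → ahngaazi.
Apply vowel harmony: ahngaazi → ehngeezi.

ehngeezi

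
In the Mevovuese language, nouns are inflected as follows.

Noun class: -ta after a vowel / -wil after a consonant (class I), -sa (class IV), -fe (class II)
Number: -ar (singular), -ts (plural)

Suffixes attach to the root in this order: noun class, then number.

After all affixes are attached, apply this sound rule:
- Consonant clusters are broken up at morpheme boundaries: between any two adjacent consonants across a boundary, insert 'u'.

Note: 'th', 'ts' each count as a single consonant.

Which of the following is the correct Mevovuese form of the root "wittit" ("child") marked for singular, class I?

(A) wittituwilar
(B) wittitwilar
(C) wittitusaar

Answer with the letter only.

Attach noun class class I -wil (after consonant 't') → wittitwil.
Attach number singular -ar → wittitwilar.
Apply epenthesis: wittitwilar → wittituwilar.
So the correct form is wittituwilar, option (A).
(B) wittitwilar is wrong: it fails to apply the sound rule(s).
(C) wittitusaar is wrong: it uses class IV instead of class I for noun class.

A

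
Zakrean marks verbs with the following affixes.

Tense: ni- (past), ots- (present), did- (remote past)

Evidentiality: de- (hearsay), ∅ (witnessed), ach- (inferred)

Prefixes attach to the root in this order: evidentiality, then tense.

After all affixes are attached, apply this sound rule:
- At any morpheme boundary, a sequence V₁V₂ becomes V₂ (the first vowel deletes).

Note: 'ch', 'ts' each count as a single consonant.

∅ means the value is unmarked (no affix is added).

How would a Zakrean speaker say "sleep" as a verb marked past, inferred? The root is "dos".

nachdos

Attach evidentiality inferred ach- → achdos.
Attach tense past ni- → niachdos.
Apply vowel deletion: niachdos → nachdos.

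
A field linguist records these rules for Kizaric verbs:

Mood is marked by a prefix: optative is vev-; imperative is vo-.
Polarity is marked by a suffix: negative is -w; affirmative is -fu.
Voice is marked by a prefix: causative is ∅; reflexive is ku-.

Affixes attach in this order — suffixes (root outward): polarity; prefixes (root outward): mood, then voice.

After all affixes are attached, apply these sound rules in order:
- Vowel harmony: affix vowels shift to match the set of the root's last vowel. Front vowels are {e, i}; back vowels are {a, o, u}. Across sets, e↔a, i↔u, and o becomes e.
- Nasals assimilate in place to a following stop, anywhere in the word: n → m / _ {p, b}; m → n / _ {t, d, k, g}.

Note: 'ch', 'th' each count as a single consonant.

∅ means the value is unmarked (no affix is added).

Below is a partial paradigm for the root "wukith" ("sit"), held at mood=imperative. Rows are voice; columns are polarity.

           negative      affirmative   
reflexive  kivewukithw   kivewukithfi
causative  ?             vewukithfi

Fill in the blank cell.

Attach polarity negative -w → wukithw.
Attach mood imperative vo- → vowukithw.
voice = causative: zero marking, form stays vowukithw.
Apply vowel harmony: vowukithw → vewukithw.
Nasal assimilation: no change.

vewukithw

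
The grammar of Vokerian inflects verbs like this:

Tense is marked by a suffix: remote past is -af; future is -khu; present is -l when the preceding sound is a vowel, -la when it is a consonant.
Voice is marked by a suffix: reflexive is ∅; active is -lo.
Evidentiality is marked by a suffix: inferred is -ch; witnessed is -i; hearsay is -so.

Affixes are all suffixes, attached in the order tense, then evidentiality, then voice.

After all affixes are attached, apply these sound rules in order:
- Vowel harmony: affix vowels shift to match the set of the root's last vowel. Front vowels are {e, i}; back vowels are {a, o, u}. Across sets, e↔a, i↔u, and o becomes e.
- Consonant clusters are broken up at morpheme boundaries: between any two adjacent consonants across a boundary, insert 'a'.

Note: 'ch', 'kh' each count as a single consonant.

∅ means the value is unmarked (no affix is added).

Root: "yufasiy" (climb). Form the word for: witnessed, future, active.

yufasiyakhiile

Attach tense future -khu → yufasiykhu.
Attach evidentiality witnessed -i → yufasiykhui.
Attach voice active -lo → yufasiykhuilo.
Apply vowel harmony: yufasiykhuilo → yufasiykhiile.
Apply epenthesis: yufasiykhiile → yufasiyakhiile.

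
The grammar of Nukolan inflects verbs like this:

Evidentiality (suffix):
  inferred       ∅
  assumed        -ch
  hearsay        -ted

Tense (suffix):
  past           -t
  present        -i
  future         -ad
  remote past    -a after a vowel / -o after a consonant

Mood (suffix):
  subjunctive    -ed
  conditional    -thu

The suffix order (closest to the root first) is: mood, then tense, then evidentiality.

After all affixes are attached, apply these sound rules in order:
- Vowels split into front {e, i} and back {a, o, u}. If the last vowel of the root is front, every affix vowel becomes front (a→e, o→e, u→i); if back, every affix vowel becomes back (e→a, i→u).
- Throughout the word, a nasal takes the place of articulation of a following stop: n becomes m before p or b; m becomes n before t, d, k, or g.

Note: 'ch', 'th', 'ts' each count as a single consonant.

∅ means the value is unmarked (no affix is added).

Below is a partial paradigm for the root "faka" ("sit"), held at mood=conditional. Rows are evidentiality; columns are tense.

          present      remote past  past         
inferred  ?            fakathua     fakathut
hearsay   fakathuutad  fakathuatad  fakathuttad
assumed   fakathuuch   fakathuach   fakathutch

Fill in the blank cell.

fakathuu

Attach mood conditional -thu → fakathu.
Attach tense present -i → fakathui.
evidentiality = inferred: zero marking, form stays fakathui.
Apply vowel harmony: fakathui → fakathuu.
Nasal assimilation: no change.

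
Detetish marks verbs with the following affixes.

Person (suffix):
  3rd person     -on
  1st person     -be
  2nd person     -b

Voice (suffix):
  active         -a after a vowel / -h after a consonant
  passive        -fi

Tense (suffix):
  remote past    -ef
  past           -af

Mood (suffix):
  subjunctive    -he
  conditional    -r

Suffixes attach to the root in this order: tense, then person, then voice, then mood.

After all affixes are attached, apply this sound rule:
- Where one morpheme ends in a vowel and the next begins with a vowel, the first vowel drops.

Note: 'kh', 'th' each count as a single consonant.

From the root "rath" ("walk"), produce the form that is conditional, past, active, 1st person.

rathafbar

Attach tense past -af → rathaf.
Attach person 1st person -be → rathafbe.
Attach voice active -a (after vowel 'e') → rathafbea.
Attach mood conditional -r → rathafbear.
Apply vowel deletion: rathafbear → rathafbar.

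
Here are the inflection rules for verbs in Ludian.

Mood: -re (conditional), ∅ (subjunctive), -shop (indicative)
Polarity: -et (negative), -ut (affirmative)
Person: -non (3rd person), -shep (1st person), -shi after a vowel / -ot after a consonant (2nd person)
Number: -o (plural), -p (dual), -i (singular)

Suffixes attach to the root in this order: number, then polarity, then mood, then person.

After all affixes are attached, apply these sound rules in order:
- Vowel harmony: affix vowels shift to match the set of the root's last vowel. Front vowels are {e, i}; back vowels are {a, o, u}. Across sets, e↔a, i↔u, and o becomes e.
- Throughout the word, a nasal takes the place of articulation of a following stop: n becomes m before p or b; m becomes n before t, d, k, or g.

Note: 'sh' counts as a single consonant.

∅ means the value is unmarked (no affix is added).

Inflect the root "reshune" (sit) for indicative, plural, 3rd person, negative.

Attach number plural -o → reshuneo.
Attach polarity negative -et → reshuneoet.
Attach mood indicative -shop → reshuneoetshop.
Attach person 3rd person -non → reshuneoetshopnon.
Apply vowel harmony: reshuneoetshopnon → reshuneeetshepnen.
Nasal assimilation: no change.

reshuneeetshepnen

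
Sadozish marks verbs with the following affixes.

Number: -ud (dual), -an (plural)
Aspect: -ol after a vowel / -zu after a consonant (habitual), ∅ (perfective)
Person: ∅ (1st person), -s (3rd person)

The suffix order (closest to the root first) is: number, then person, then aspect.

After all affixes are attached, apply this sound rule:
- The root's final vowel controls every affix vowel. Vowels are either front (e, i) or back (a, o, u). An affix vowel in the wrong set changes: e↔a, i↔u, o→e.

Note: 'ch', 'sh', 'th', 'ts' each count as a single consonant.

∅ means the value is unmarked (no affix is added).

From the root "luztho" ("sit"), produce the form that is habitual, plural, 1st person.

luzthoanzu

Attach number plural -an → luzthoan.
person = 1st person: zero marking, form stays luzthoan.
Attach aspect habitual -zu (after consonant 'n') → luzthoanzu.
Vowel harmony: no change.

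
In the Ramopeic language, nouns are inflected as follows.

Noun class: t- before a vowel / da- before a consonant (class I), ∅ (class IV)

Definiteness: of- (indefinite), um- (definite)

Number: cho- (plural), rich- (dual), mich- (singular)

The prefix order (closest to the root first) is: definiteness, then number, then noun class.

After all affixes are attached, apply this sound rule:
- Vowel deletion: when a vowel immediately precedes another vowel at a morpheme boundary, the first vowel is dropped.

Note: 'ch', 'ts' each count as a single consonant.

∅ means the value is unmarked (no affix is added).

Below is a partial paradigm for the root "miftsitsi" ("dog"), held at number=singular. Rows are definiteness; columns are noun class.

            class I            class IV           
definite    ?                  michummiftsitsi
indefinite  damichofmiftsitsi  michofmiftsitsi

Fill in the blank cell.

Attach definiteness definite um- → ummiftsitsi.
Attach number singular mich- → michummiftsitsi.
Attach noun class class I da- (before consonant 'm') → damichummiftsitsi.
Vowel deletion: no change.

damichummiftsitsi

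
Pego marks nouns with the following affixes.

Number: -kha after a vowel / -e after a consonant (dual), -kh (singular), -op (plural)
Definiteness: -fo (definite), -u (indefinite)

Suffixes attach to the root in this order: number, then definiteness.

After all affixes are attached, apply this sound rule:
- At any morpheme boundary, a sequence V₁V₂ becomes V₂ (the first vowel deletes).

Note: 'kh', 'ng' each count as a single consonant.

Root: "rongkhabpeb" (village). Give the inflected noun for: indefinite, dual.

Attach number dual -e (after consonant 'b') → rongkhabpebe.
Attach definiteness indefinite -u → rongkhabpebeu.
Apply vowel deletion: rongkhabpebeu → rongkhabpebu.

rongkhabpebu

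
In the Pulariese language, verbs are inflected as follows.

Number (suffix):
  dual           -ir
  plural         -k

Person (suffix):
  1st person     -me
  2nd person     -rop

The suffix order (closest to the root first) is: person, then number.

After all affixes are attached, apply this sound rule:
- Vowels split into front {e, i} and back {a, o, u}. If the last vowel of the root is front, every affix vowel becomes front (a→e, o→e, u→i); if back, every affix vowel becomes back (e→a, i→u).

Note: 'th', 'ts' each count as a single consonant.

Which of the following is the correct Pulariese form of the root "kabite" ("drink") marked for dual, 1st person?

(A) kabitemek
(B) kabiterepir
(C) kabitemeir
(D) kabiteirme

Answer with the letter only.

C

Attach person 1st person -me → kabiteme.
Attach number dual -ir → kabitemeir.
Vowel harmony: no change.
So the correct form is kabitemeir, option (C).
(D) kabiteirme is wrong: it has the affixes in the wrong order.
(B) kabiterepir is wrong: it uses 2nd person instead of 1st person for person.
(A) kabitemek is wrong: it uses plural instead of dual for number.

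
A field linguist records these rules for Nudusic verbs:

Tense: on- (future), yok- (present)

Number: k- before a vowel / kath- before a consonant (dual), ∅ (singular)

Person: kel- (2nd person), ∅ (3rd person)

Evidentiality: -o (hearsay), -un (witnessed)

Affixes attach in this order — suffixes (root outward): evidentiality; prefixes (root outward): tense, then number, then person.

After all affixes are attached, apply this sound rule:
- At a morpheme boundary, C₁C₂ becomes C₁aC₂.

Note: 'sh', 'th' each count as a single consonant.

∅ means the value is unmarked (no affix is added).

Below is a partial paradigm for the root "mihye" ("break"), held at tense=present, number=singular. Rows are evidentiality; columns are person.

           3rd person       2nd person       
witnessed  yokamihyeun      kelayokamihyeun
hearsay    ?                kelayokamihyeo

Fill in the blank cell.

yokamihyeo

Attach tense present yok- → yokmihye.
number = singular: zero marking, form stays yokmihye.
person = 3rd person: zero marking, form stays yokmihye.
Attach evidentiality hearsay -o → yokmihyeo.
Apply epenthesis: yokmihyeo → yokamihyeo.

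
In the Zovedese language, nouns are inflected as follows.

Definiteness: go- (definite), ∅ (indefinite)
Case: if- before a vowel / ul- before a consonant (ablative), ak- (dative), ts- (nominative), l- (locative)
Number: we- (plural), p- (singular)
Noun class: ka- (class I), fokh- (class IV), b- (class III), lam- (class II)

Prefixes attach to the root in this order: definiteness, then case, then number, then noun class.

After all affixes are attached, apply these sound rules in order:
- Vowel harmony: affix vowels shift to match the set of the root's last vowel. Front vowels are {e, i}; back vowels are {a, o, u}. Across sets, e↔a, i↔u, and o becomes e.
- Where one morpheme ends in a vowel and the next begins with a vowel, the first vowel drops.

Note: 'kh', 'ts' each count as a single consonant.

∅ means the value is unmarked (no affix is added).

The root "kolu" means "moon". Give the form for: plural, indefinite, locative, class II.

lamwalkolu

definiteness = indefinite: zero marking, form stays kolu.
Attach case locative l- → lkolu.
Attach number plural we- → welkolu.
Attach noun class class II lam- → lamwelkolu.
Apply vowel harmony: lamwelkolu → lamwalkolu.
Vowel deletion: no change.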